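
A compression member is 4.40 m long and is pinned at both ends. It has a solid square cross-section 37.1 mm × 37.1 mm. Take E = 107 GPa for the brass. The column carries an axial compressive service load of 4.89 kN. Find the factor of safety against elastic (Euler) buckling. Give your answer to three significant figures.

n ≈ 1.76

I = a⁴/12 = 37.1⁴/12 = 1.579×10^5 mm⁴
I = 1.579×10^5 mm⁴ = 1.579×10^-7 m⁴
Effective length L_e = K·L = 1 × 4.40 = 4.400 m
P_cr = π²EI / L_e² = π² × 107×10⁹ × 1.579×10^-7 / 4.400² = 8.612×10^3 N
Factor of safety n = P_cr / P = 8.6118 / 4.89 = 1.76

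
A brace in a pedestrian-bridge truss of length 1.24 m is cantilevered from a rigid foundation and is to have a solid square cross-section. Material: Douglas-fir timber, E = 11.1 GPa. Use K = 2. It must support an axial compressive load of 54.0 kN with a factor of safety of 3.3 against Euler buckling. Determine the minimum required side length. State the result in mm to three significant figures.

a ≈ 105 mm

Required P_cr = n·P = 3.3 × 54.0 = 178.2 kN
L_e = K·L = 2 × 1.24 = 2.480 m
Required I = P_cr·L_e²/(π²E) = 1.782×10^5 × 2.480² / (π² × 1.11×10^10) = 1.000×10^-5 m⁴
I_req = 1.000×10^7 mm⁴
Solid square: I = a⁴/12  ⇒  a = (12I)^(1/4) = (12×1.000×10^7)^(1/4) = 105 mm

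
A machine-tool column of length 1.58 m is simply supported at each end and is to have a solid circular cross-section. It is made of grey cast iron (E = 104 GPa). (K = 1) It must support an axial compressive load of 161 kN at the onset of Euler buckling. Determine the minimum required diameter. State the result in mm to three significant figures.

L_e = K·L = 1 × 1.58 = 1.580 m
Required I = P_cr·L_e²/(π²E) = 1.610×10^5 × 1.580² / (π² × 1.04×10^11) = 3.916×10^-7 m⁴
I_req = 3.916×10^5 mm⁴
Solid circle: I = πd⁴/64  ⇒  d = (64I/π)^(1/4) = (64×3.916×10^5/π)^(1/4) = 53.1 mm

d ≈ 53.1 mm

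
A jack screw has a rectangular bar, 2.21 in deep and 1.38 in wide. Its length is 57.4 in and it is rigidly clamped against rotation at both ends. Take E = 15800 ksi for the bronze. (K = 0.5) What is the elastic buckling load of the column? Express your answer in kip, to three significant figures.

Buckling occurs about the weak axis: I_min = h·b³/12 with b = 1.38 in (the shorter side).
I_min = 2.21×1.38³/12 = 0.4840 in⁴
Effective length L_e = K·L = 0.5 × 57.4 = 28.70 in
P_cr = π²EI / L_e² = π² × 15800×10³ × 0.4840 / 28.70² = 9.163×10^4 lb

P_cr ≈ 91.6 kip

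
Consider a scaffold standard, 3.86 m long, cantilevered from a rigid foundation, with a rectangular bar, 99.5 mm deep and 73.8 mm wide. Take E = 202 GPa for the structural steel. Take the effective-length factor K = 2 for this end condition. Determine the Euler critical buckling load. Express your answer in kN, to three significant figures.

Buckling occurs about the weak axis: I_min = h·b³/12 with b = 73.8 mm (the shorter side).
I_min = 99.5×73.8³/12 = 3.333×10^6 mm⁴
I = 3.333×10^6 mm⁴ = 3.333×10^-6 m⁴
Effective length L_e = K·L = 2 × 3.86 = 7.720 m
P_cr = π²EI / L_e² = π² × 202×10⁹ × 3.333×10^-6 / 7.720² = 1.115×10^5 N

P_cr ≈ 111 kN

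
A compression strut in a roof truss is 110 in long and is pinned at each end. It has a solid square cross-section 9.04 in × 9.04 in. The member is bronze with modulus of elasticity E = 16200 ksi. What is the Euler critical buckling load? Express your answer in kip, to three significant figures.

I = a⁴/12 = 9.04⁴/12 = 556.5 in⁴
Effective length L_e = K·L = 1 × 110 = 110.0 in
P_cr = π²EI / L_e² = π² × 16200×10³ × 556.5 / 110.0² = 7.354×10^6 lb

P_cr ≈ 7350 kip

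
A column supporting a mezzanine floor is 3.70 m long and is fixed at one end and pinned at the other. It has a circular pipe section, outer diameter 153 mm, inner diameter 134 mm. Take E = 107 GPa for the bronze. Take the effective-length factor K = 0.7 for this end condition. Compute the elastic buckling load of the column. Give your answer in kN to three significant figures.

P_cr ≈ 1740 kN

d_o = 153 mm, d_i = 134 mm
I = π(d_o⁴ − d_i⁴)/64 = π(153⁴ − 134.0⁴)/64 = 1.107×10^7 mm⁴
I = 1.107×10^7 mm⁴ = 1.107×10^-5 m⁴
Effective length L_e = K·L = 0.7 × 3.70 = 2.590 m
P_cr = π²EI / L_e² = π² × 107×10⁹ × 1.107×10^-5 / 2.590² = 1.743×10^6 N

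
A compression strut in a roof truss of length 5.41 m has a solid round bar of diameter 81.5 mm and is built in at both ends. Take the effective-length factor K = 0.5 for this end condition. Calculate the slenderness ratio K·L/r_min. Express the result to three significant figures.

For a solid circle r = d/4 = 81.5/4 = 20.38 mm
L_e = K·L = 0.5 × 5.41 m = 2.705 m = 2705.0 mm
λ = L_e / r_min = 2705.0 / 20.38 = 133

λ ≈ 133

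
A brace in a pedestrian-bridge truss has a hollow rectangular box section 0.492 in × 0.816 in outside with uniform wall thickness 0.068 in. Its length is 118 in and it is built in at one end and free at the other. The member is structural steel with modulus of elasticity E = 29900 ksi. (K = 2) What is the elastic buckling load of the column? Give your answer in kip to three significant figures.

Inner dimensions: h_i = 0.816 − 2×0.068 = 0.6800 in, b_i = 0.492 − 2×0.068 = 0.3560 in
Weak-axis I_min = (h_o·b_o³ − h_i·b_i³)/12 with b_o = 0.492, b_i = 0.3560 in (shorter outer/inner sides).
I_min = (0.816×0.492³ − 0.6800×0.3560³)/12 = 5.542×10^-3 in⁴
Effective length L_e = K·L = 2 × 118 = 236.0 in
P_cr = π²EI / L_e² = π² × 29900×10³ × 5.542×10^-3 / 236.0² = 29.36 lb

P_cr ≈ 0.0294 kip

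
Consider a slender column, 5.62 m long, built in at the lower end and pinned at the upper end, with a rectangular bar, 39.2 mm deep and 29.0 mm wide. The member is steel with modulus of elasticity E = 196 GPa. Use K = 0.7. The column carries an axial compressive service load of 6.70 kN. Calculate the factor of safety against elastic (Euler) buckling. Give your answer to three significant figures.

n ≈ 1.49

Buckling occurs about the weak axis: I_min = h·b³/12 with b = 29.0 mm (the shorter side).
I_min = 39.2×29.0³/12 = 7.967×10^4 mm⁴
I = 7.967×10^4 mm⁴ = 7.967×10^-8 m⁴
Effective length L_e = K·L = 0.7 × 5.62 = 3.934 m
P_cr = π²EI / L_e² = π² × 196×10⁹ × 7.967×10^-8 / 3.934² = 9.958×10^3 N
Factor of safety n = P_cr / P = 9.9583 / 6.70 = 1.49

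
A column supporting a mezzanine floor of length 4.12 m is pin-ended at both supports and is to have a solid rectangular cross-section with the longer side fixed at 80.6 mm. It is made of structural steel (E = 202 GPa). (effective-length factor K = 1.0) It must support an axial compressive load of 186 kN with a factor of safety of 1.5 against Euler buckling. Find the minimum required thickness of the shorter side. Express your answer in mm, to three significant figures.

Required P_cr = n·P = 1.5 × 186 = 279.0 kN
L_e = K·L = 1 × 4.12 = 4.120 m
Required I = P_cr·L_e²/(π²E) = 2.790×10^5 × 4.120² / (π² × 2.02×10^11) = 2.375×10^-6 m⁴
I_req = 2.375×10^6 mm⁴
Rectangle, weak axis: I_min = h·b³/12 with h = 80.6 mm fixed  ⇒  b = (12I/h)^(1/3) = 70.7 mm

b ≈ 70.7 mm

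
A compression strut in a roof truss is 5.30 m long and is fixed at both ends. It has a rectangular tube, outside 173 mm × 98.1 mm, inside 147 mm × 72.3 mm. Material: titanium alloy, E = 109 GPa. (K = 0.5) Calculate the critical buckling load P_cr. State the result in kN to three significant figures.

P_cr ≈ 1380 kN

Weak-axis I_min = (h_o·b_o³ − h_i·b_i³)/12 with b_o = 98.1, b_i = 72.30 mm (shorter outer/inner sides).
I_min = (173×98.1³ − 147.0×72.30³)/12 = 8.981×10^6 mm⁴
I = 8.981×10^6 mm⁴ = 8.981×10^-6 m⁴
Effective length L_e = K·L = 0.5 × 5.30 = 2.650 m
P_cr = π²EI / L_e² = π² × 109×10⁹ × 8.981×10^-6 / 2.650² = 1.376×10^6 N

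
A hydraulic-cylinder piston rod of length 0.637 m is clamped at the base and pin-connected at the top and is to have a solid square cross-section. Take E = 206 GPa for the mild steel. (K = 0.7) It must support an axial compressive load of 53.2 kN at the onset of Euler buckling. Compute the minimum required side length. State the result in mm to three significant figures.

a ≈ 15.8 mm

L_e = K·L = 0.7 × 0.637 = 0.4459 m
Required I = P_cr·L_e²/(π²E) = 5.320×10^4 × 0.4459² / (π² × 2.06×10^11) = 5.203×10^-9 m⁴
I_req = 5.203×10^3 mm⁴
Solid square: I = a⁴/12  ⇒  a = (12I)^(1/4) = (12×5.203×10^3)^(1/4) = 15.8 mm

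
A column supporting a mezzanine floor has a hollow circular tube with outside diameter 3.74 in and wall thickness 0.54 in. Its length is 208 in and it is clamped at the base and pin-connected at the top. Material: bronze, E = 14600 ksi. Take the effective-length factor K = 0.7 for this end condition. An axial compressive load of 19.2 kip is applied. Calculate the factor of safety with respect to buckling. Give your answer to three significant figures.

n ≈ 2.53

Inner diameter d_i = 3.74 − 2×0.54 = 2.660 in
I = π(d_o⁴ − d_i⁴)/64 = π(3.74⁴ − 2.660⁴)/64 = 7.147 in⁴
Effective length L_e = K·L = 0.7 × 208 = 145.6 in
P_cr = π²EI / L_e² = π² × 14600×10³ × 7.147 / 145.6² = 4.858×10^4 lb
Factor of safety n = P_cr / P = 48.577 / 19.2 = 2.53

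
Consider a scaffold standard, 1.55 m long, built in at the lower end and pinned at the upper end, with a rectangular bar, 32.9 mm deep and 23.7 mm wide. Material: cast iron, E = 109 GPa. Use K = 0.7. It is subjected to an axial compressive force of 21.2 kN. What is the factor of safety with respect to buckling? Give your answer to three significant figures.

n ≈ 1.57

Buckling occurs about the weak axis: I_min = h·b³/12 with b = 23.7 mm (the shorter side).
I_min = 32.9×23.7³/12 = 3.650×10^4 mm⁴
I = 3.650×10^4 mm⁴ = 3.650×10^-8 m⁴
Effective length L_e = K·L = 0.7 × 1.55 = 1.085 m
P_cr = π²EI / L_e² = π² × 109×10⁹ × 3.650×10^-8 / 1.085² = 3.335×10^4 N
Factor of safety n = P_cr / P = 33.352 / 21.2 = 1.57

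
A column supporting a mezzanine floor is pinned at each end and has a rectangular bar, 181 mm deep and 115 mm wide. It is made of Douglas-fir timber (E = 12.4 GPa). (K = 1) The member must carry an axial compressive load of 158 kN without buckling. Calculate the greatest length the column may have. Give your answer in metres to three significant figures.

L_max ≈ 4.22 m

Buckling occurs about the weak axis: I_min = h·b³/12 with b = 115 mm (the shorter side).
I_min = 181×115³/12 = 2.294×10^7 mm⁴
I = 2.294×10^-5 m⁴
At the buckling limit P_cr = P = 1.580×10^5 N
From P_cr = π²EI/(K·L)²:  L = (1/K)·√(π²EI/P_cr) = (1/1)·√(π²×1.24×10^10×2.294×10^-5/1.580×10^5)
L = 4.22 m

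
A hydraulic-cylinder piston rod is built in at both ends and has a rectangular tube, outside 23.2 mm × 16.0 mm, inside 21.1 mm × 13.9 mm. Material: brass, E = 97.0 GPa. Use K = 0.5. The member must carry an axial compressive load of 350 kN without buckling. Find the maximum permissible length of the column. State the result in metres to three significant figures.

Weak-axis I_min = (h_o·b_o³ − h_i·b_i³)/12 with b_o = 16.0, b_i = 13.90 mm (shorter outer/inner sides).
I_min = (23.2×16.0³ − 21.10×13.90³)/12 = 3.197×10^3 mm⁴
I = 3.197×10^-9 m⁴
At the buckling limit P_cr = P = 3.500×10^5 N
From P_cr = π²EI/(K·L)²:  L = (1/K)·√(π²EI/P_cr) = (1/0.5)·√(π²×9.70×10^10×3.197×10^-9/3.500×10^5)
L = 0.187 m

L_max ≈ 0.187 m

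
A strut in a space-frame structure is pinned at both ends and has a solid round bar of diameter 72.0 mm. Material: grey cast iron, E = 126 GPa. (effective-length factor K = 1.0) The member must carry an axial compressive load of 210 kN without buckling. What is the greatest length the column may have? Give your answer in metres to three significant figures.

L_max ≈ 2.79 m

I = πd⁴/64 = π×72.0⁴/64 = 1.319×10^6 mm⁴
I = 1.319×10^-6 m⁴
At the buckling limit P_cr = P = 2.100×10^5 N
From P_cr = π²EI/(K·L)²:  L = (1/K)·√(π²EI/P_cr) = (1/1)·√(π²×1.26×10^11×1.319×10^-6/2.100×10^5)
L = 2.79 m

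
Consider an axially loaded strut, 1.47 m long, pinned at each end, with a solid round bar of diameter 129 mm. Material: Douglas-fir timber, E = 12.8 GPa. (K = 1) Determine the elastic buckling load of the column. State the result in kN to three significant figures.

P_cr ≈ 795 kN

I = πd⁴/64 = π×129⁴/64 = 1.359×10^7 mm⁴
I = 1.359×10^7 mm⁴ = 1.359×10^-5 m⁴
Effective length L_e = K·L = 1 × 1.47 = 1.470 m
P_cr = π²EI / L_e² = π² × 12.8×10⁹ × 1.359×10^-5 / 1.470² = 7.947×10^5 N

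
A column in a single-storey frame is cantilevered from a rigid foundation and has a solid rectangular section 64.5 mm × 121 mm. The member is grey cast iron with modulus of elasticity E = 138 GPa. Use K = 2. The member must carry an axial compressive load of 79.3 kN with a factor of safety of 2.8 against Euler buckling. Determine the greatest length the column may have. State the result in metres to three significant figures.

L_max ≈ 2.04 m

Buckling occurs about the weak axis: I_min = h·b³/12 with b = 64.5 mm (the shorter side).
I_min = 121×64.5³/12 = 2.706×10^6 mm⁴
I = 2.706×10^-6 m⁴
Required critical load P_cr = n·P = 2.8 × 79.3 = 222.0 kN = 2.220×10^5 N
From P_cr = π²EI/(K·L)²:  L = (1/K)·√(π²EI/P_cr) = (1/2)·√(π²×1.38×10^11×2.706×10^-6/2.220×10^5)
L = 2.04 m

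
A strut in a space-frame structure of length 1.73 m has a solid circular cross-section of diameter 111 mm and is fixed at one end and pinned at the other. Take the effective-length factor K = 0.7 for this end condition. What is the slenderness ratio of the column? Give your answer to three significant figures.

λ ≈ 43.6

For a solid circle r = d/4 = 111/4 = 27.75 mm
L_e = K·L = 0.7 × 1.73 m = 1.211 m = 1211.0 mm
λ = L_e / r_min = 1211.0 / 27.75 = 43.6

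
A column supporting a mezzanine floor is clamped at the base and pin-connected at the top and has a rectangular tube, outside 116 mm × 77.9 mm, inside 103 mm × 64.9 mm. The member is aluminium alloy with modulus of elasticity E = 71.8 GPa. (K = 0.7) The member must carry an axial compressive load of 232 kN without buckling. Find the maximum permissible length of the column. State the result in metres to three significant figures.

L_max ≈ 3.72 m

Weak-axis I_min = (h_o·b_o³ − h_i·b_i³)/12 with b_o = 77.9, b_i = 64.90 mm (shorter outer/inner sides).
I_min = (116×77.9³ − 103.0×64.90³)/12 = 2.223×10^6 mm⁴
I = 2.223×10^-6 m⁴
At the buckling limit P_cr = P = 2.320×10^5 N
From P_cr = π²EI/(K·L)²:  L = (1/K)·√(π²EI/P_cr) = (1/0.7)·√(π²×7.18×10^10×2.223×10^-6/2.320×10^5)
L = 3.72 m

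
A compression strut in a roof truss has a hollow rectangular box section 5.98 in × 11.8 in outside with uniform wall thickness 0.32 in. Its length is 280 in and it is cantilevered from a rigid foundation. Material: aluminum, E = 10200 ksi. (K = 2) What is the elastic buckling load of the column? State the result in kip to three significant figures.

Inner dimensions: h_i = 11.8 − 2×0.32 = 11.16 in, b_i = 5.98 − 2×0.32 = 5.340 in
Weak-axis I_min = (h_o·b_o³ − h_i·b_i³)/12 with b_o = 5.98, b_i = 5.340 in (shorter outer/inner sides).
I_min = (11.8×5.98³ − 11.16×5.340³)/12 = 68.67 in⁴
Effective length L_e = K·L = 2 × 280 = 560.0 in
P_cr = π²EI / L_e² = π² × 10200×10³ × 68.67 / 560.0² = 2.204×10^4 lb

P_cr ≈ 22.0 kip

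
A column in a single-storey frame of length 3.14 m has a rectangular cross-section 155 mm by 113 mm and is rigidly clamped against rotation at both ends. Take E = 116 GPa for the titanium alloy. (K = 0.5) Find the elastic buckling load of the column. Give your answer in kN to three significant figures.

Buckling occurs about the weak axis: I_min = h·b³/12 with b = 113 mm (the shorter side).
I_min = 155×113³/12 = 1.864×10^7 mm⁴
I = 1.864×10^7 mm⁴ = 1.864×10^-5 m⁴
Effective length L_e = K·L = 0.5 × 3.14 = 1.570 m
P_cr = π²EI / L_e² = π² × 116×10⁹ × 1.864×10^-5 / 1.570² = 8.657×10^6 N

P_cr ≈ 8660 kN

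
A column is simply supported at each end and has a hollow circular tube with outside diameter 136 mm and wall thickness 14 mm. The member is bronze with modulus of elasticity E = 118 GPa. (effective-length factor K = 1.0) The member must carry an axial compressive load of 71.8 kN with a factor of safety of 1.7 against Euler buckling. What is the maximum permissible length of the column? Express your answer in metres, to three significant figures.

Inner diameter d_i = 136 − 2×14 = 108.0 mm
I = π(d_o⁴ − d_i⁴)/64 = π(136⁴ − 108.0⁴)/64 = 1.011×10^7 mm⁴
I = 1.011×10^-5 m⁴
Required critical load P_cr = n·P = 1.7 × 71.8 = 122.1 kN = 1.221×10^5 N
From P_cr = π²EI/(K·L)²:  L = (1/K)·√(π²EI/P_cr) = (1/1)·√(π²×1.18×10^11×1.011×10^-5/1.221×10^5)
L = 9.82 m

L_max ≈ 9.82 m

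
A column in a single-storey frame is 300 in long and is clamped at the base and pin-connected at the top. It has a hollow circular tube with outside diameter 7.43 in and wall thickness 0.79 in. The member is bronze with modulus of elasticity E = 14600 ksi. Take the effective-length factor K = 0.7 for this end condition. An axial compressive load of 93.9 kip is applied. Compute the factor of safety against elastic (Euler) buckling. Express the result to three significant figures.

Inner diameter d_i = 7.43 − 2×0.79 = 5.850 in
I = π(d_o⁴ − d_i⁴)/64 = π(7.43⁴ − 5.850⁴)/64 = 92.11 in⁴
Effective length L_e = K·L = 0.7 × 300 = 210.0 in
P_cr = π²EI / L_e² = π² × 14600×10³ × 92.11 / 210.0² = 3.010×10^5 lb
Factor of safety n = P_cr / P = 300.96 / 93.9 = 3.21

n ≈ 3.21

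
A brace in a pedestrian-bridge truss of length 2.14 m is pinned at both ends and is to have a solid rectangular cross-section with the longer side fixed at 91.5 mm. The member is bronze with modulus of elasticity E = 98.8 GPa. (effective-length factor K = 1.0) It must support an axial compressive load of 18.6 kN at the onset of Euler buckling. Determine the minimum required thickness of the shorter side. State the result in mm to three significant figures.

b ≈ 22.5 mm

L_e = K·L = 1 × 2.14 = 2.140 m
Required I = P_cr·L_e²/(π²E) = 1.860×10^4 × 2.140² / (π² × 9.88×10^10) = 8.735×10^-8 m⁴
I_req = 8.735×10^4 mm⁴
Rectangle, weak axis: I_min = h·b³/12 with h = 91.5 mm fixed  ⇒  b = (12I/h)^(1/3) = 22.5 mm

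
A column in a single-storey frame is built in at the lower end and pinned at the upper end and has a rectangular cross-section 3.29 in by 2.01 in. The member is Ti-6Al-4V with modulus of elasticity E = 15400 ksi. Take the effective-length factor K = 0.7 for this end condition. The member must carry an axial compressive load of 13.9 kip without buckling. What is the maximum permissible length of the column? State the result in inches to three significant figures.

L_max ≈ 223 in

Buckling occurs about the weak axis: I_min = h·b³/12 with b = 2.01 in (the shorter side).
I_min = 3.29×2.01³/12 = 2.226 in⁴
At the buckling limit P_cr = P = 1.390×10^4 lb
From P_cr = π²EI/(K·L)²:  L = (1/K)·√(π²EI/P_cr) = (1/0.7)·√(π²×1.54×10^7×2.226/1.390×10^4)
L = 223 in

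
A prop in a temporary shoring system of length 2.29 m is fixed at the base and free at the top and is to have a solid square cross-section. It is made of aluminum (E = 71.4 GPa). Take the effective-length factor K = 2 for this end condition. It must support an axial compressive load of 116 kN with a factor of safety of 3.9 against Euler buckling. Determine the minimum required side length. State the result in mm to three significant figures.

Required P_cr = n·P = 3.9 × 116 = 452.4 kN
L_e = K·L = 2 × 2.29 = 4.580 m
Required I = P_cr·L_e²/(π²E) = 4.524×10^5 × 4.580² / (π² × 7.14×10^10) = 1.347×10^-5 m⁴
I_req = 1.347×10^7 mm⁴
Solid square: I = a⁴/12  ⇒  a = (12I)^(1/4) = (12×1.347×10^7)^(1/4) = 113 mm

a ≈ 113 mm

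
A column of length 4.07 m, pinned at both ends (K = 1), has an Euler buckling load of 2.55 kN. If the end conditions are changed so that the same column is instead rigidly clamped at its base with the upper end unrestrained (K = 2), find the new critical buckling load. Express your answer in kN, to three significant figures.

P_cr ∝ 1/K², so P_cr,new = P_cr,old × (K_old/K_new)² = 2.55 × (1/2)²
= 2.55 × 0.2500 = 0.638 kN

P_cr ≈ 0.638 kN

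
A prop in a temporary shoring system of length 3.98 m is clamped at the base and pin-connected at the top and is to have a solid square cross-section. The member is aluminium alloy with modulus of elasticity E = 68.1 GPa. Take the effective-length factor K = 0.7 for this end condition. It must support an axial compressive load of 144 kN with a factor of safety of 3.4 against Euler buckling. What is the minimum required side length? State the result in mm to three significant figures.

Required P_cr = n·P = 3.4 × 144 = 489.6 kN
L_e = K·L = 0.7 × 3.98 = 2.786 m
Required I = P_cr·L_e²/(π²E) = 4.896×10^5 × 2.786² / (π² × 6.81×10^10) = 5.654×10^-6 m⁴
I_req = 5.654×10^6 mm⁴
Solid square: I = a⁴/12  ⇒  a = (12I)^(1/4) = (12×5.654×10^6)^(1/4) = 90.8 mm

a ≈ 90.8 mm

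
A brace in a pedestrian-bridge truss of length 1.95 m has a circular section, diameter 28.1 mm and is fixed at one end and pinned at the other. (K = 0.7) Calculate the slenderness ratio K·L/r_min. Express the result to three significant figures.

For a solid circle r = d/4 = 28.1/4 = 7.025 mm
L_e = K·L = 0.7 × 1.95 m = 1.365 m = 1365.0 mm
λ = L_e / r_min = 1365.0 / 7.025 = 194

λ ≈ 194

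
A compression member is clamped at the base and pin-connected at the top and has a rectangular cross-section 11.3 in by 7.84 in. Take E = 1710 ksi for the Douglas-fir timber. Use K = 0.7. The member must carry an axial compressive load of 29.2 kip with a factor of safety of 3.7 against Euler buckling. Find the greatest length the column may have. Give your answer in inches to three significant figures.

L_max ≈ 380 in

Buckling occurs about the weak axis: I_min = h·b³/12 with b = 7.84 in (the shorter side).
I_min = 11.3×7.84³/12 = 453.8 in⁴
Required critical load P_cr = n·P = 3.7 × 29.2 = 108.0 kip = 1.080×10^5 lb
From P_cr = π²EI/(K·L)²:  L = (1/K)·√(π²EI/P_cr) = (1/0.7)·√(π²×1.71×10^6×453.8/1.080×10^5)
L = 380 in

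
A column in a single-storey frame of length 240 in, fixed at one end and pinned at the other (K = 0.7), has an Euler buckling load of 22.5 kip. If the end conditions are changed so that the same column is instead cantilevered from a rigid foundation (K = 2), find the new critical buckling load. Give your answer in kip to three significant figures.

P_cr ∝ 1/K², so P_cr,new = P_cr,old × (K_old/K_new)² = 22.5 × (0.7/2)²
= 22.5 × 0.1225 = 2.76 kip

P_cr ≈ 2.76 kip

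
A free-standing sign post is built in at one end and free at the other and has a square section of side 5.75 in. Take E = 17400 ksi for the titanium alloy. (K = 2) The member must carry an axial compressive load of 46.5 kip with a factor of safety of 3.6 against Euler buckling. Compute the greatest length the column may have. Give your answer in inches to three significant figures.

L_max ≈ 153 in

I = a⁴/12 = 5.75⁴/12 = 91.09 in⁴
Required critical load P_cr = n·P = 3.6 × 46.5 = 167.4 kip = 1.674×10^5 lb
From P_cr = π²EI/(K·L)²:  L = (1/K)·√(π²EI/P_cr) = (1/2)·√(π²×1.74×10^7×91.09/1.674×10^5)
L = 153 in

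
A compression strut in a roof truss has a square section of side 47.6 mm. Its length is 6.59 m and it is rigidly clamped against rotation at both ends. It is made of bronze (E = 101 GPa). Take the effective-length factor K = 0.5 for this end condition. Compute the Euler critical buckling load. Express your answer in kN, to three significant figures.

I = a⁴/12 = 47.6⁴/12 = 4.278×10^5 mm⁴
I = 4.278×10^5 mm⁴ = 4.278×10^-7 m⁴
Effective length L_e = K·L = 0.5 × 6.59 = 3.295 m
P_cr = π²EI / L_e² = π² × 101×10⁹ × 4.278×10^-7 / 3.295² = 3.928×10^4 N

P_cr ≈ 39.3 kN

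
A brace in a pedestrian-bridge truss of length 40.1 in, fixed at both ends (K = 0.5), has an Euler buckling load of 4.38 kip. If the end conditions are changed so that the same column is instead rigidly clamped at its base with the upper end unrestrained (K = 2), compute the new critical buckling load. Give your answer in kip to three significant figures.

P_cr ∝ 1/K², so P_cr,new = P_cr,old × (K_old/K_new)² = 4.38 × (0.5/2)²
= 4.38 × 0.06250 = 0.274 kip

P_cr ≈ 0.274 kip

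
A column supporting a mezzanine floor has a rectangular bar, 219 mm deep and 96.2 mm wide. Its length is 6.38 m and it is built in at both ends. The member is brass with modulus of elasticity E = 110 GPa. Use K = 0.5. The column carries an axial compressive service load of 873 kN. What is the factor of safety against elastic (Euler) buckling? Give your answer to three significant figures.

n ≈ 1.99

Buckling occurs about the weak axis: I_min = h·b³/12 with b = 96.2 mm (the shorter side).
I_min = 219×96.2³/12 = 1.625×10^7 mm⁴
I = 1.625×10^7 mm⁴ = 1.625×10^-5 m⁴
Effective length L_e = K·L = 0.5 × 6.38 = 3.190 m
P_cr = π²EI / L_e² = π² × 110×10⁹ × 1.625×10^-5 / 3.190² = 1.733×10^6 N
Factor of safety n = P_cr / P = 1733.4 / 873 = 1.99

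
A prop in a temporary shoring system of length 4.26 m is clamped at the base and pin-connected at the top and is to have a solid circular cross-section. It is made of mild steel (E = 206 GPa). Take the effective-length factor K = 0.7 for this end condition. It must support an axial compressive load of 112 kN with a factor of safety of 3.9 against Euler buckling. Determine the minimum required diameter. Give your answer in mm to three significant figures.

d ≈ 79.0 mm

Required P_cr = n·P = 3.9 × 112 = 436.8 kN
L_e = K·L = 0.7 × 4.26 = 2.982 m
Required I = P_cr·L_e²/(π²E) = 4.368×10^5 × 2.982² / (π² × 2.06×10^11) = 1.910×10^-6 m⁴
I_req = 1.910×10^6 mm⁴
Solid circle: I = πd⁴/64  ⇒  d = (64I/π)^(1/4) = (64×1.910×10^6/π)^(1/4) = 79.0 mm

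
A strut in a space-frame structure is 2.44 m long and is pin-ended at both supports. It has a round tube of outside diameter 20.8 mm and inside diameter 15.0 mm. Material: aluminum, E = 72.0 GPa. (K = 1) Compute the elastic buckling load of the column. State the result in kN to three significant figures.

P_cr ≈ 0.800 kN

d_o = 20.8 mm, d_i = 15.0 mm
I = π(d_o⁴ − d_i⁴)/64 = π(20.8⁴ − 15.00⁴)/64 = 6.703×10^3 mm⁴
I = 6.703×10^3 mm⁴ = 6.703×10^-9 m⁴
Effective length L_e = K·L = 1 × 2.44 = 2.440 m
P_cr = π²EI / L_e² = π² × 72.0×10⁹ × 6.703×10^-9 / 2.440² = 800.1 N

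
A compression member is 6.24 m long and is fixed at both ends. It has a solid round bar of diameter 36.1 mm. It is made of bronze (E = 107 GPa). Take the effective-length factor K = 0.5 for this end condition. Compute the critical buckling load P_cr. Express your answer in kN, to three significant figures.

I = πd⁴/64 = π×36.1⁴/64 = 8.337×10^4 mm⁴
I = 8.337×10^4 mm⁴ = 8.337×10^-8 m⁴
Effective length L_e = K·L = 0.5 × 6.24 = 3.120 m
P_cr = π²EI / L_e² = π² × 107×10⁹ × 8.337×10^-8 / 3.120² = 9.044×10^3 N

P_cr ≈ 9.04 kN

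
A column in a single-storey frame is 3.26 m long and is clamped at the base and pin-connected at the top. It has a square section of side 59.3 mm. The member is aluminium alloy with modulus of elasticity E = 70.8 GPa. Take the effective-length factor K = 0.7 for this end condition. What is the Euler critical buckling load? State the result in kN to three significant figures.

I = a⁴/12 = 59.3⁴/12 = 1.030×10^6 mm⁴
I = 1.030×10^6 mm⁴ = 1.030×10^-6 m⁴
Effective length L_e = K·L = 0.7 × 3.26 = 2.282 m
P_cr = π²EI / L_e² = π² × 70.8×10⁹ × 1.030×10^-6 / 2.282² = 1.383×10^5 N

P_cr ≈ 138 kN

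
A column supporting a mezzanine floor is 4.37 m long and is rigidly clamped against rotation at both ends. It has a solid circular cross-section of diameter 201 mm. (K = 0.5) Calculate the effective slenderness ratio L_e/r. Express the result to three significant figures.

For a solid circle r = d/4 = 201/4 = 50.25 mm
L_e = K·L = 0.5 × 4.37 m = 2.185 m = 2185.0 mm
λ = L_e / r_min = 2185.0 / 50.25 = 43.5

λ ≈ 43.5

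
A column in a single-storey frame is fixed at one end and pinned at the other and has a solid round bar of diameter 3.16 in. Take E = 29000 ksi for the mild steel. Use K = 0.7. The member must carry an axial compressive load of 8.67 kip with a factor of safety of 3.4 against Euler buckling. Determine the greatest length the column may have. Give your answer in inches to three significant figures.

I = πd⁴/64 = π×3.16⁴/64 = 4.895 in⁴
Required critical load P_cr = n·P = 3.4 × 8.67 = 29.48 kip = 2.948×10^4 lb
From P_cr = π²EI/(K·L)²:  L = (1/K)·√(π²EI/P_cr) = (1/0.7)·√(π²×2.90×10^7×4.895/2.948×10^4)
L = 311 in

L_max ≈ 311 in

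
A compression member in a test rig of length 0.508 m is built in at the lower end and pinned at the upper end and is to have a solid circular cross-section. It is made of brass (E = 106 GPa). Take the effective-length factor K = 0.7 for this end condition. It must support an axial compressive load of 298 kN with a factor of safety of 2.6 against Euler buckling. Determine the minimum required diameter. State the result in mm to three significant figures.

Required P_cr = n·P = 2.6 × 298 = 774.8 kN
L_e = K·L = 0.7 × 0.508 = 0.3556 m
Required I = P_cr·L_e²/(π²E) = 7.748×10^5 × 0.3556² / (π² × 1.06×10^11) = 9.365×10^-8 m⁴
I_req = 9.365×10^4 mm⁴
Solid circle: I = πd⁴/64  ⇒  d = (64I/π)^(1/4) = (64×9.365×10^4/π)^(1/4) = 37.2 mm

d ≈ 37.2 mm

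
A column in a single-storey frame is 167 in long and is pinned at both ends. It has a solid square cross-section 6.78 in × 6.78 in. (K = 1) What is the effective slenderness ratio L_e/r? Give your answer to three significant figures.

I = a⁴/12 = 6.78⁴/12 = 176.1 in⁴
A = 45.97 in²;  r_min = √(I/A) = √(176.1/45.97) = 1.957 in
L_e = K·L = 1 × 167 = 167.0 in
λ = L_e / r_min = 167.00 / 1.957 = 85.3

λ ≈ 85.3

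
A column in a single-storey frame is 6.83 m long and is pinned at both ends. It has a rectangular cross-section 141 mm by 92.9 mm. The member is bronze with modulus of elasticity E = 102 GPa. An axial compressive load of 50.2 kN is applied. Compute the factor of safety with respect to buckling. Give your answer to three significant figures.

n ≈ 4.05

Buckling occurs about the weak axis: I_min = h·b³/12 with b = 92.9 mm (the shorter side).
I_min = 141×92.9³/12 = 9.421×10^6 mm⁴
I = 9.421×10^6 mm⁴ = 9.421×10^-6 m⁴
Effective length L_e = K·L = 1 × 6.83 = 6.830 m
P_cr = π²EI / L_e² = π² × 102×10⁹ × 9.421×10^-6 / 6.830² = 2.033×10^5 N
Factor of safety n = P_cr / P = 203.30 / 50.2 = 4.05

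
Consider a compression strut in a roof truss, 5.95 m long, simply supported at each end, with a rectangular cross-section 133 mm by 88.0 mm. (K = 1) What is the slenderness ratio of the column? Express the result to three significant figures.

Buckling occurs about the weak axis: I_min = h·b³/12 with b = 88.0 mm (the shorter side).
I_min = 133×88.0³/12 = 7.553×10^6 mm⁴
A = 1.170×10^4 mm²;  r_min = √(I/A) = √(7.553×10^6/1.170×10^4) = 25.40 mm
L_e = K·L = 1 × 5.95 m = 5.950 m = 5950.0 mm
λ = L_e / r_min = 5950.0 / 25.40 = 234

λ ≈ 234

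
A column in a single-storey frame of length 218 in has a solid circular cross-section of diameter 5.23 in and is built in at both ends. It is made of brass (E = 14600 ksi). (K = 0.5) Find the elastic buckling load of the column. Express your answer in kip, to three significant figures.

P_cr ≈ 445 kip

I = πd⁴/64 = π×5.23⁴/64 = 36.73 in⁴
Effective length L_e = K·L = 0.5 × 218 = 109.0 in
P_cr = π²EI / L_e² = π² × 14600×10³ × 36.73 / 109.0² = 4.454×10^5 lb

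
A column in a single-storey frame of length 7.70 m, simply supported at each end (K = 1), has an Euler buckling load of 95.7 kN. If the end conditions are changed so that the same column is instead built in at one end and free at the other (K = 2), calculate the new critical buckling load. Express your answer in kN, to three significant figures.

P_cr ≈ 23.9 kN

P_cr ∝ 1/K², so P_cr,new = P_cr,old × (K_old/K_new)² = 95.7 × (1/2)²
= 95.7 × 0.2500 = 23.9 kN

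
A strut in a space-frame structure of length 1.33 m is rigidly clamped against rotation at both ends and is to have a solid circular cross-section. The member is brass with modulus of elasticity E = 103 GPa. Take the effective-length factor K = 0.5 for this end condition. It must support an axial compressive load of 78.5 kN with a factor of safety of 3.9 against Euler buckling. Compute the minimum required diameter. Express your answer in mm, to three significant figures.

Required P_cr = n·P = 3.9 × 78.5 = 306.2 kN
L_e = K·L = 0.5 × 1.33 = 0.6650 m
Required I = P_cr·L_e²/(π²E) = 3.062×10^5 × 0.6650² / (π² × 1.03×10^11) = 1.332×10^-7 m⁴
I_req = 1.332×10^5 mm⁴
Solid circle: I = πd⁴/64  ⇒  d = (64I/π)^(1/4) = (64×1.332×10^5/π)^(1/4) = 40.6 mm

d ≈ 40.6 mm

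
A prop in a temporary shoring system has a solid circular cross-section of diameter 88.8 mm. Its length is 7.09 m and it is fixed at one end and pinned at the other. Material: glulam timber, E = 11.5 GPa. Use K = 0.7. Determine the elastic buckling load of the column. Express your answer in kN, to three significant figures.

I = πd⁴/64 = π×88.8⁴/64 = 3.052×10^6 mm⁴
I = 3.052×10^6 mm⁴ = 3.052×10^-6 m⁴
Effective length L_e = K·L = 0.7 × 7.09 = 4.963 m
P_cr = π²EI / L_e² = π² × 11.5×10⁹ × 3.052×10^-6 / 4.963² = 1.406×10^4 N

P_cr ≈ 14.1 kN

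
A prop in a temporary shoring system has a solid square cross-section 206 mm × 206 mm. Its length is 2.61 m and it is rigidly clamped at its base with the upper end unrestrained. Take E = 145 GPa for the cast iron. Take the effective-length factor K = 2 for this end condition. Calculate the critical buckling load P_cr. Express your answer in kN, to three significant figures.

P_cr ≈ 7880 kN

I = a⁴/12 = 206⁴/12 = 1.501×10^8 mm⁴
I = 1.501×10^8 mm⁴ = 1.501×10^-4 m⁴
Effective length L_e = K·L = 2 × 2.61 = 5.220 m
P_cr = π²EI / L_e² = π² × 145×10⁹ × 1.501×10^-4 / 5.220² = 7.882×10^6 N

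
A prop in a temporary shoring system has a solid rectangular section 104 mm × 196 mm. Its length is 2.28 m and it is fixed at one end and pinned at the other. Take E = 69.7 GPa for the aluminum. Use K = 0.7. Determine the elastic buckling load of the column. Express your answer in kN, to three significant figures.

P_cr ≈ 4960 kN

Buckling occurs about the weak axis: I_min = h·b³/12 with b = 104 mm (the shorter side).
I_min = 196×104³/12 = 1.837×10^7 mm⁴
I = 1.837×10^7 mm⁴ = 1.837×10^-5 m⁴
Effective length L_e = K·L = 0.7 × 2.28 = 1.596 m
P_cr = π²EI / L_e² = π² × 69.7×10⁹ × 1.837×10^-5 / 1.596² = 4.962×10^6 N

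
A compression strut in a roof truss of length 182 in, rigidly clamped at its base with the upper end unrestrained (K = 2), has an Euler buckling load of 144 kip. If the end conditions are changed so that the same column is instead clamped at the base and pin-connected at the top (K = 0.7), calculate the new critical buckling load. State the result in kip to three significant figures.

P_cr ∝ 1/K², so P_cr,new = P_cr,old × (K_old/K_new)² = 144 × (2/0.7)²
= 144 × 8.163 = 1180 kip

P_cr ≈ 1180 kip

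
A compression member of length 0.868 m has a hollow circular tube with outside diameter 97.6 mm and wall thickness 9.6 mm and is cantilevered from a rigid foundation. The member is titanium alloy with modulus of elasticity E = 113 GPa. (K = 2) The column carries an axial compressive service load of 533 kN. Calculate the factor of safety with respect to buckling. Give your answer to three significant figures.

n ≈ 1.80

Inner diameter d_i = 97.6 − 2×9.6 = 78.40 mm
I = π(d_o⁴ − d_i⁴)/64 = π(97.6⁴ − 78.40⁴)/64 = 2.600×10^6 mm⁴
I = 2.600×10^6 mm⁴ = 2.600×10^-6 m⁴
Effective length L_e = K·L = 2 × 0.868 = 1.736 m
P_cr = π²EI / L_e² = π² × 113×10⁹ × 2.600×10^-6 / 1.736² = 9.620×10^5 N
Factor of safety n = P_cr / P = 962.05 / 533 = 1.80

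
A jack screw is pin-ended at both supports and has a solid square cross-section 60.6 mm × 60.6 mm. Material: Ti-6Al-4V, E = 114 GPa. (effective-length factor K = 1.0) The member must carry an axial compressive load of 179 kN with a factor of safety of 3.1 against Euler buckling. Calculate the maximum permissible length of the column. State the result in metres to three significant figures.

L_max ≈ 1.51 m

I = a⁴/12 = 60.6⁴/12 = 1.124×10^6 mm⁴
I = 1.124×10^-6 m⁴
Required critical load P_cr = n·P = 3.1 × 179 = 554.9 kN = 5.549×10^5 N
From P_cr = π²EI/(K·L)²:  L = (1/K)·√(π²EI/P_cr) = (1/1)·√(π²×1.14×10^11×1.124×10^-6/5.549×10^5)
L = 1.51 m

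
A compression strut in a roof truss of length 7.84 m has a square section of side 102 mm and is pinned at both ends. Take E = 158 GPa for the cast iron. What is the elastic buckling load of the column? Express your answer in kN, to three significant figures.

P_cr ≈ 229 kN

I = a⁴/12 = 102⁴/12 = 9.020×10^6 mm⁴
I = 9.020×10^6 mm⁴ = 9.020×10^-6 m⁴
Effective length L_e = K·L = 1 × 7.84 = 7.840 m
P_cr = π²EI / L_e² = π² × 158×10⁹ × 9.020×10^-6 / 7.840² = 2.288×10^5 N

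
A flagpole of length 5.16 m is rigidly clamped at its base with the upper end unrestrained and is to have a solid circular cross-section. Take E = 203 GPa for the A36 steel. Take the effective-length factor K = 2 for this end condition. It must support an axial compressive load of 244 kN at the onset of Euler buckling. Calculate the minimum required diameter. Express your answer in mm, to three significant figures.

L_e = K·L = 2 × 5.16 = 10.32 m
Required I = P_cr·L_e²/(π²E) = 2.440×10^5 × 10.32² / (π² × 2.03×10^11) = 1.297×10^-5 m⁴
I_req = 1.297×10^7 mm⁴
Solid circle: I = πd⁴/64  ⇒  d = (64I/π)^(1/4) = (64×1.297×10^7/π)^(1/4) = 127 mm

d ≈ 127 mm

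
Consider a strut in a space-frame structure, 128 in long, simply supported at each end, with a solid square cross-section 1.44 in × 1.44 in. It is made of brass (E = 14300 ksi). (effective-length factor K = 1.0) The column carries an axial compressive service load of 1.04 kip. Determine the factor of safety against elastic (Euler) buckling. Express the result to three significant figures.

I = a⁴/12 = 1.44⁴/12 = 0.3583 in⁴
Effective length L_e = K·L = 1 × 128 = 128.0 in
P_cr = π²EI / L_e² = π² × 14300×10³ × 0.3583 / 128.0² = 3.087×10^3 lb
Factor of safety n = P_cr / P = 3.0866 / 1.04 = 2.97

n ≈ 2.97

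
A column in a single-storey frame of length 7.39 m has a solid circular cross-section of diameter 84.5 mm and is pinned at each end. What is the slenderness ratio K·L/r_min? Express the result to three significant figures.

For a solid circle r = d/4 = 84.5/4 = 21.12 mm
L_e = K·L = 1 × 7.39 m = 7.390 m = 7390.0 mm
λ = L_e / r_min = 7390.0 / 21.12 = 350

λ ≈ 350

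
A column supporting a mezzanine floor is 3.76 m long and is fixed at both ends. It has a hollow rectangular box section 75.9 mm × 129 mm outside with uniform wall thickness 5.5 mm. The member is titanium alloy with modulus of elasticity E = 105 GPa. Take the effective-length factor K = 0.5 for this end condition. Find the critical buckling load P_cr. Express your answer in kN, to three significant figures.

Inner dimensions: h_i = 129 − 2×5.5 = 118.0 mm, b_i = 75.9 − 2×5.5 = 64.90 mm
Weak-axis I_min = (h_o·b_o³ − h_i·b_i³)/12 with b_o = 75.9, b_i = 64.90 mm (shorter outer/inner sides).
I_min = (129×75.9³ − 118.0×64.90³)/12 = 2.012×10^6 mm⁴
I = 2.012×10^6 mm⁴ = 2.012×10^-6 m⁴
Effective length L_e = K·L = 0.5 × 3.76 = 1.880 m
P_cr = π²EI / L_e² = π² × 105×10⁹ × 2.012×10^-6 / 1.880² = 5.900×10^5 N

P_cr ≈ 590 kN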